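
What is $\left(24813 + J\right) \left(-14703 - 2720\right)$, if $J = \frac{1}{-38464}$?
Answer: $- \frac{16628637185713}{38464} \approx -4.3232 \cdot 10^{8}$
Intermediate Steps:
$J = - \frac{1}{38464} \approx -2.5998 \cdot 10^{-5}$
$\left(24813 + J\right) \left(-14703 - 2720\right) = \left(24813 - \frac{1}{38464}\right) \left(-14703 - 2720\right) = \frac{954407231 \left(-14703 - 2720\right)}{38464} = \frac{954407231}{38464} \left(-17423\right) = - \frac{16628637185713}{38464}$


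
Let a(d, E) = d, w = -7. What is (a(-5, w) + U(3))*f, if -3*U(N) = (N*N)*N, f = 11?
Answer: -154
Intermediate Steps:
U(N) = -N³/3 (U(N) = -N*N*N/3 = -N²*N/3 = -N³/3)
(a(-5, w) + U(3))*f = (-5 - ⅓*3³)*11 = (-5 - ⅓*27)*11 = (-5 - 9)*11 = -14*11 = -154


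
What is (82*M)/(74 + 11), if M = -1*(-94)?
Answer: 7708/85 ≈ 90.682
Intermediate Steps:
M = 94
(82*M)/(74 + 11) = (82*94)/(74 + 11) = 7708/85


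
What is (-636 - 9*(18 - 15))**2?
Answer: 439569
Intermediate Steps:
(-636 - 9*(18 - 15))**2 = (-636 - 9*3)**2 = (-636 - 27)**2 = (-663)**2 = 439569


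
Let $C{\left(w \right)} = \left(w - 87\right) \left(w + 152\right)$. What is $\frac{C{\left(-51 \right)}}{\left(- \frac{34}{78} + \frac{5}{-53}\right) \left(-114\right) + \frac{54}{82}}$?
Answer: $- \frac{393734562}{1726171} \approx -228.1$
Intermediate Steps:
$C{\left(w \right)} = \left(-87 + w\right) \left(152 + w\right)$
$\frac{C{\left(-51 \right)}}{\left(- \frac{34}{78} + \frac{5}{-53}\right) \left(-114\right) + \frac{54}{82}} = \frac{-13224 + \left(-51\right)^{2} + 65 \left(-51\right)}{\left(- \frac{34}{78} + \frac{5}{-53}\right) \left(-114\right) + \frac{54}{82}} = \frac{-13224 + 2601 - 3315}{\left(\left(-34\right) \frac{1}{78} + 5 \left(- \frac{1}{53}\right)\right) \left(-114\right) + 54 \cdot \frac{1}{82}} = - \frac{13938}{\left(- \frac{17}{39} - \frac{5}{53}\right) \left(-114\right) + \frac{27}{41}} = - \frac{13938}{\left(- \frac{1096}{2067}\right) \left(-114\right) + \frac{27}{41}} = - \frac{13938}{\frac{41648}{689} + \frac{27}{41}} = - \frac{13938}{\frac{1726171}{28249}} = \left(-13938\right) \frac{28249}{1726171} = - \frac{393734562}{1726171}$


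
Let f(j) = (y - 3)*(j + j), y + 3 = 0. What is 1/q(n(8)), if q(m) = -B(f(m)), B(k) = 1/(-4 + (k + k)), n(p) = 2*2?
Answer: 100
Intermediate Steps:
y = -3 (y = -3 + 0 = -3)
n(p) = 4
f(j) = -12*j (f(j) = (-3 - 3)*(j + j) = -12*j)
B(k) = 1/(-4 + 2*k)
q(m) = -1/(2*(-2 - 12*m))
1/q(n(8)) = 1/(1/(4*(1 + 6*4))) = 1/(1/(4*(1 + 24))) = 1/((¼)/25) = 1/((¼)*(1/25)) = 1/(1/100) = 100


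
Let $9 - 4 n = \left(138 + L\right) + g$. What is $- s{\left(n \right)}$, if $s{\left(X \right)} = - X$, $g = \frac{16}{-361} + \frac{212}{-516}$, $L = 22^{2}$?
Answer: $- \frac{7131400}{46569} \approx -153.14$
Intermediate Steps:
$L = 484$
$g = - \frac{21197}{46569}$ ($g = 16 \left(- \frac{1}{361}\right) + 212 \left(- \frac{1}{516}\right) = - \frac{16}{361} - \frac{53}{129} = - \frac{21197}{46569} \approx -0.45517$)
$n = - \frac{7131400}{46569}$ ($n = \frac{9}{4} - \frac{\left(138 + 484\right) - \frac{21197}{46569}}{4} = \frac{9}{4} - \frac{622 - \frac{21197}{46569}}{4} = \frac{9}{4} - \frac{28944721}{186276} = - \frac{7131400}{46569} \approx -153.14$)
$- s{\left(n \right)} = - \frac{\left(-1\right) \left(-7131400\right)}{46569} = \left(-1\right) \frac{7131400}{46569} = - \frac{7131400}{46569}$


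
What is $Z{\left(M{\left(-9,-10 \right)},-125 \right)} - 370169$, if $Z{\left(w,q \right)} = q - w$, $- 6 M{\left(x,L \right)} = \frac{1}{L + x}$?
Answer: $- \frac{42213517}{114} \approx -3.7029 \cdot 10^{5}$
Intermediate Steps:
$M{\left(x,L \right)} = - \frac{1}{6 \left(L + x\right)}$
$Z{\left(M{\left(-9,-10 \right)},-125 \right)} - 370169 = \left(-125 - - \frac{1}{6 \left(-10\right) + 6 \left(-9\right)}\right) - 370169 = \left(-125 - - \frac{1}{-60 - 54}\right) - 370169 = \left(-125 - - \frac{1}{-114}\right) - 370169 = \left(-125 - \left(-1\right) \left(- \frac{1}{114}\right)\right) - 370169 = \left(-125 - \frac{1}{114}\right) - 370169 = - \frac{14251}{114} - 370169 = - \frac{42213517}{114}$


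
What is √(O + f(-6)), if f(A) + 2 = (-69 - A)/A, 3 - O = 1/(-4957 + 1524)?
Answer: 281*√6866/6866 ≈ 3.3912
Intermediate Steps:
O = 10300/3433 (O = 3 - 1/(-4957 + 1524) = 3 - 1/(-3433) = 3 - 1*(-1/3433) = 3 + 1/3433 = 10300/3433 ≈ 3.0003)
f(A) = -2 + (-69 - A)/A
√(O + f(-6)) = √(10300/3433 + (-3 - 69/(-6))) = √(10300/3433 + (-3 - 69*(-⅙))) = √(10300/3433 + (-3 + 23/2)) = √(10300/3433 + 17/2) = √(78961/6866) = 281*√6866/6866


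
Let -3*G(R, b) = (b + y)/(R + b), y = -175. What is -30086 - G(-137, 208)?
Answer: -2136095/71 ≈ -30086.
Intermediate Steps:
G(R, b) = -(-175 + b)/(3*(R + b)) (G(R, b) = -(b - 175)/(3*(R + b)) = -(-175 + b)/(3*(R + b)))
-30086 - G(-137, 208) = -30086 - (175 - 1*208)/(3*(-137 + 208)) = -30086 - (175 - 208)/(3*71) = -30086 - (-33)/(3*71) = -30086 - 1*(-11/71) = -30086 + 11/71 = -2136095/71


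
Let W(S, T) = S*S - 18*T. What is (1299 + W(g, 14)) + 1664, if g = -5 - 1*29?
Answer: 3867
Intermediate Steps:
g = -34 (g = -5 - 29 = -34)
W(S, T) = S**2 - 18*T
(1299 + W(g, 14)) + 1664 = (1299 + ((-34)**2 - 18*14)) + 1664 = (1299 + (1156 - 252)) + 1664 = (1299 + 904) + 1664 = 2203 + 1664 = 3867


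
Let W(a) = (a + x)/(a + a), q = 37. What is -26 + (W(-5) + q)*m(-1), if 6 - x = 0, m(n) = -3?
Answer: -1367/10 ≈ -136.70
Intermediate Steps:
x = 6 (x = 6 - 1*0 = 6 + 0 = 6)
W(a) = (6 + a)/(2*a) (W(a) = (a + 6)/(a + a) = (6 + a)/((2*a)) = (6 + a)*(1/(2*a)) = (6 + a)/(2*a))
-26 + (W(-5) + q)*m(-1) = -26 + ((½)*(6 - 5)/(-5) + 37)*(-3) = -26 + ((½)*(-⅕)*1 + 37)*(-3) = -26 + (-⅒ + 37)*(-3) = -26 + (369/10)*(-3) = -26 - 1107/10 = -1367/10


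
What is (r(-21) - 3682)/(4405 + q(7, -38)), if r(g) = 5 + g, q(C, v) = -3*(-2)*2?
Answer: -3698/4417 ≈ -0.83722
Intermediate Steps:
q(C, v) = 12 (q(C, v) = 6*2 = 12)
(r(-21) - 3682)/(4405 + q(7, -38)) = ((5 - 21) - 3682)/(4405 + 12) = (-16 - 3682)/4417 = -3698*1/4417 = -3698/4417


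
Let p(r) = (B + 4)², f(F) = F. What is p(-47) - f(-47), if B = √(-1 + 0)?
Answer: 62 + 8*I ≈ 62.0 + 8.0*I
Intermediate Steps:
B = I (B = √(-1) = I ≈ 1.0*I)
p(r) = (4 + I)² (p(r) = (I + 4)² = (4 + I)²)
p(-47) - f(-47) = (4 + I)² - 1*(-47) = (4 + I)² + 47 = 47 + (4 + I)²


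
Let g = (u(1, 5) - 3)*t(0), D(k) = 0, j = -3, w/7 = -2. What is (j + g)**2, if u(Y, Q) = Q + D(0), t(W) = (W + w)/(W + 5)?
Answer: 1849/25 ≈ 73.960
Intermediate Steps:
w = -14 (w = 7*(-2) = -14)
t(W) = (-14 + W)/(5 + W) (t(W) = (W - 14)/(W + 5) = (-14 + W)/(5 + W))
u(Y, Q) = Q (u(Y, Q) = Q + 0 = Q)
g = -28/5 (g = (5 - 3)*((-14 + 0)/(5 + 0)) = 2*(-14/5) = -28/5 ≈ -5.6000)
(j + g)**2 = (-3 - 28/5)**2 = (-43/5)**2 = 1849/25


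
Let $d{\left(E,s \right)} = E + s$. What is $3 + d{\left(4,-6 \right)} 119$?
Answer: $-235$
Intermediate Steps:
$3 + d{\left(4,-6 \right)} 119 = 3 + \left(4 - 6\right) 119 = 3 - 238 = -235$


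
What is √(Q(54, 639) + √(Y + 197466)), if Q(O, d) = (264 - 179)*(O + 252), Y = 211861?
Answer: √(26010 + √409327) ≈ 163.25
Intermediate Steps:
Q(O, d) = 21420 + 85*O (Q(O, d) = 85*(252 + O) = 21420 + 85*O)
√(Q(54, 639) + √(Y + 197466)) = √((21420 + 85*54) + √(211861 + 197466)) = √((21420 + 4590) + √409327) = √(26010 + √409327)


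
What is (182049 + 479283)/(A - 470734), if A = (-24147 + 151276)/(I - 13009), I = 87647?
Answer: -16453499272/11711505721 ≈ -1.4049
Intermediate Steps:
A = 127129/74638 (A = (-24147 + 151276)/(87647 - 13009) = 127129/74638 ≈ 1.7033)
(182049 + 479283)/(A - 470734) = (182049 + 479283)/(127129/74638 - 470734) = 661332/(-35134517163/74638) = 661332*(-74638/35134517163) = -16453499272/11711505721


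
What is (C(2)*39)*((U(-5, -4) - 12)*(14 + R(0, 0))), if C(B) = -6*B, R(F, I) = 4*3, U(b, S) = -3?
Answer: 182520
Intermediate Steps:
R(F, I) = 12
(C(2)*39)*((U(-5, -4) - 12)*(14 + R(0, 0))) = (-6*2*39)*((-3 - 12)*(14 + 12)) = (-12*39)*(-15*26) = -468*(-390) = 182520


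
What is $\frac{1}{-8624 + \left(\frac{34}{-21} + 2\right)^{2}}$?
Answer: $- \frac{441}{3803120} \approx -0.00011596$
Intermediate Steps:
$\frac{1}{-8624 + \left(\frac{34}{-21} + 2\right)^{2}} = \frac{1}{-8624 + \left(34 \left(- \frac{1}{21}\right) + 2\right)^{2}} = \frac{1}{-8624 + \left(- \frac{34}{21} + 2\right)^{2}} = \frac{1}{-8624 + \left(\frac{8}{21}\right)^{2}} = \frac{1}{-8624 + \frac{64}{441}} = \frac{1}{- \frac{3803120}{441}} = - \frac{441}{3803120}$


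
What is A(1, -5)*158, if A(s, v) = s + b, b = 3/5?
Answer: 1264/5 ≈ 252.80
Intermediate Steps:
b = ⅗ (b = 3*(⅕) = ⅗ ≈ 0.60000)
A(s, v) = ⅗ + s (A(s, v) = s + ⅗ = ⅗ + s)
A(1, -5)*158 = (⅗ + 1)*158 = (8/5)*158 = 1264/5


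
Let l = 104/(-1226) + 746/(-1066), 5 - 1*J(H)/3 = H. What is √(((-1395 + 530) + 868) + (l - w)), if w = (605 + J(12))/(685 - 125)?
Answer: √613316927822690/22871030 ≈ 1.0828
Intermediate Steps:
J(H) = 15 - 3*H
l = -256365/326729 (l = 104*(-1/1226) + 746*(-1/1066) = -52/613 - 373/533 = -256365/326729 ≈ -0.78464)
w = 73/70 (w = (605 + (15 - 3*12))/(685 - 125) = (605 + (15 - 36))/560 = (605 - 21)*(1/560) = 584*(1/560) = 73/70 ≈ 1.0429)
√(((-1395 + 530) + 868) + (l - w)) = √(((-1395 + 530) + 868) + (-256365/326729 - 1*73/70)) = √((-865 + 868) + (-256365/326729 - 73/70)) = √(3 - 41796767/22871030) = √(26816323/22871030) = √613316927822690/22871030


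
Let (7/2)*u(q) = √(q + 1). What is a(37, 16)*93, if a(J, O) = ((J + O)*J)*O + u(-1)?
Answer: 2917968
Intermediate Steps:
u(q) = 2*√(1 + q)/7 (u(q) = 2*√(q + 1)/7 = 2*√(1 + q)/7)
a(J, O) = J*O*(J + O) (a(J, O) = ((J + O)*J)*O + 2*√(1 - 1)/7 = (J*(J + O))*O + 2*√0/7 = J*O*(J + O) + (2/7)*0 = J*O*(J + O) + 0 = J*O*(J + O))
a(37, 16)*93 = (37*16*(37 + 16))*93 = (37*16*53)*93 = 31376*93 = 2917968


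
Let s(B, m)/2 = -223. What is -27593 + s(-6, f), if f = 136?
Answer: -28039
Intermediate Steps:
s(B, m) = -446 (s(B, m) = 2*(-223) = -446)
-27593 + s(-6, f) = -27593 - 446 = -28039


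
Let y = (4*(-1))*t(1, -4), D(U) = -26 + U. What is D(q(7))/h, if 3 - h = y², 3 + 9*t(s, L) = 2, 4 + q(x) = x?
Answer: -1863/227 ≈ -8.2070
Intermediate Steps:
q(x) = -4 + x
t(s, L) = -⅑ (t(s, L) = -⅓ + (⅑)*2 = -⅓ + 2/9 = -⅑)
y = 4/9 (y = (4*(-1))*(-⅑) = -4*(-⅑) = 4/9 ≈ 0.44444)
h = 227/81 (h = 3 - (4/9)² = 3 - 1*16/81 = 3 - 16/81 = 227/81 ≈ 2.8025)
D(q(7))/h = (-26 + (-4 + 7))/(227/81) = (-26 + 3)*(81/227) = -23*81/227 = -1863/227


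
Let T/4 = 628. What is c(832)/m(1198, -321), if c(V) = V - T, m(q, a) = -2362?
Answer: 840/1181 ≈ 0.71126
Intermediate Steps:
T = 2512 (T = 4*628 = 2512)
c(V) = -2512 + V (c(V) = V - 1*2512 = V - 2512 = -2512 + V)
c(832)/m(1198, -321) = (-2512 + 832)/(-2362) = -1680*(-1/2362) = 840/1181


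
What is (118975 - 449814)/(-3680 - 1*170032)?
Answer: 330839/173712 ≈ 1.9045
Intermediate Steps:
(118975 - 449814)/(-3680 - 1*170032) = -330839/(-3680 - 170032) = -330839/(-173712) = -330839*(-1/173712) = 330839/173712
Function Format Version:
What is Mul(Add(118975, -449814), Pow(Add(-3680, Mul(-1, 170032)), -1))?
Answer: Rational(330839, 173712) ≈ 1.9045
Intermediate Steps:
Mul(Add(118975, -449814), Pow(Add(-3680, Mul(-1, 170032)), -1)) = Mul(-330839, Pow(Add(-3680, -170032), -1)) = Mul(-330839, Pow(-173712, -1)) = Mul(-330839, Rational(-1, 173712)) = Rational(330839, 173712)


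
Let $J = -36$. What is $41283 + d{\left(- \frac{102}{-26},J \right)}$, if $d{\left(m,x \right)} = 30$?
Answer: $41313$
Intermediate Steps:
$41283 + d{\left(- \frac{102}{-26},J \right)} = 41283 + 30 = 41313$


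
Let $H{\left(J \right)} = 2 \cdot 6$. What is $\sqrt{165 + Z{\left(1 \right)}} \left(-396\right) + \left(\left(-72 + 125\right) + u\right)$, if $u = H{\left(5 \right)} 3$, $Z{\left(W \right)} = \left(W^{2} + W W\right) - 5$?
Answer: $89 - 3564 \sqrt{2} \approx -4951.3$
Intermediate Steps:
$H{\left(J \right)} = 12$
$Z{\left(W \right)} = -5 + 2 W^{2}$ ($Z{\left(W \right)} = \left(W^{2} + W^{2}\right) - 5 = 2 W^{2} - 5 = -5 + 2 W^{2}$)
$u = 36$ ($u = 12 \cdot 3 = 36$)
$\sqrt{165 + Z{\left(1 \right)}} \left(-396\right) + \left(\left(-72 + 125\right) + u\right) = \sqrt{165 - \left(5 - 2 \cdot 1^{2}\right)} \left(-396\right) + \left(\left(-72 + 125\right) + 36\right) = \sqrt{165 + \left(-5 + 2 \cdot 1\right)} \left(-396\right) + \left(53 + 36\right) = \sqrt{165 + \left(-5 + 2\right)} \left(-396\right) + 89 = \sqrt{165 - 3} \left(-396\right) + 89 = \sqrt{162} \left(-396\right) + 89 = 9 \sqrt{2} \left(-396\right) + 89 = - 3564 \sqrt{2} + 89 = 89 - 3564 \sqrt{2}$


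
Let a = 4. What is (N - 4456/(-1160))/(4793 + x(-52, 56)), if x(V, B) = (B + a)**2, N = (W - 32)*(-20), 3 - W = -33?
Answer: -11043/1216985 ≈ -0.0090741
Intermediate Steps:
W = 36 (W = 3 - 1*(-33) = 3 + 33 = 36)
N = -80 (N = (36 - 32)*(-20) = 4*(-20) = -80)
x(V, B) = (4 + B)**2 (x(V, B) = (B + 4)**2 = (4 + B)**2)
(N - 4456/(-1160))/(4793 + x(-52, 56)) = (-80 - 4456/(-1160))/(4793 + (4 + 56)**2) = (-80 - 4456*(-1/1160))/(4793 + 60**2) = (-80 + 557/145)/(4793 + 3600) = -11043/145/8393 = -11043/145*1/8393 = -11043/1216985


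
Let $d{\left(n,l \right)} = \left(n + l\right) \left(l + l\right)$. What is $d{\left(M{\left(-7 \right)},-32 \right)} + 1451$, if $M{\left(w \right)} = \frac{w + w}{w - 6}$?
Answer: $\frac{44591}{13} \approx 3430.1$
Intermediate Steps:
$M{\left(w \right)} = \frac{2 w}{-6 + w}$
$d{\left(n,l \right)} = 2 l \left(l + n\right)$ ($d{\left(n,l \right)} = \left(l + n\right) 2 l = 2 l \left(l + n\right)$)
$d{\left(M{\left(-7 \right)},-32 \right)} + 1451 = 2 \left(-32\right) \left(-32 + 2 \left(-7\right) \frac{1}{-6 - 7}\right) + 1451 = 2 \left(-32\right) \left(-32 + 2 \left(-7\right) \frac{1}{-13}\right) + 1451 = 2 \left(-32\right) \left(-32 + 2 \left(-7\right) \left(- \frac{1}{13}\right)\right) + 1451 = 2 \left(-32\right) \left(-32 + \frac{14}{13}\right) + 1451 = 2 \left(-32\right) \left(- \frac{402}{13}\right) + 1451 = \frac{25728}{13} + 1451 = \frac{44591}{13}$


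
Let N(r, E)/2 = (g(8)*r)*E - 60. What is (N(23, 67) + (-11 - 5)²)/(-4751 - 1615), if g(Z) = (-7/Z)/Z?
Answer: 2145/67904 ≈ 0.031589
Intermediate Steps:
g(Z) = -7/Z²
N(r, E) = -120 - 7*E*r/32 (N(r, E) = 2*(((-7/8²)*r)*E - 60) = 2*(((-7*1/64)*r)*E - 60) = 2*((-7*r/64)*E - 60) = 2*(-7*E*r/64 - 60) = 2*(-60 - 7*E*r/64) = -120 - 7*E*r/32)
(N(23, 67) + (-11 - 5)²)/(-4751 - 1615) = ((-120 - 7/32*67*23) + (-11 - 5)²)/(-4751 - 1615) = ((-120 - 10787/32) + (-16)²)/(-6366) = (-14627/32 + 256)*(-1/6366) = -6435/32*(-1/6366) = 2145/67904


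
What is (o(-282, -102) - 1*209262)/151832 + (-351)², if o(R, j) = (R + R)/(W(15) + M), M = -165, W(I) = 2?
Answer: 1524510065337/12374308 ≈ 1.2320e+5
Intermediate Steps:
o(R, j) = -2*R/163 (o(R, j) = (R + R)/(2 - 165) = (2*R)/(-163) = (2*R)*(-1/163) = -2*R/163)
(o(-282, -102) - 1*209262)/151832 + (-351)² = (-2/163*(-282) - 1*209262)/151832 + (-351)² = (564/163 - 209262)*(1/151832) + 123201 = -34109142/163*1/151832 + 123201 = -17054571/12374308 + 123201 = 1524510065337/12374308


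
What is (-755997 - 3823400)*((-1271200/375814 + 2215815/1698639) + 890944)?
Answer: -434090703510240526012883/106395386191 ≈ -4.0800e+12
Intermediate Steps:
(-755997 - 3823400)*((-1271200/375814 + 2215815/1698639) + 890944) = -4579397*((-1271200*1/375814 + 2215815*(1/1698639)) + 890944) = -4579397*((-635600/187907 + 738605/566213) + 890944) = -4579397*(-221095933065/106395386191 + 890944) = -4579397*94792109858621239/106395386191 = -434090703510240526012883/106395386191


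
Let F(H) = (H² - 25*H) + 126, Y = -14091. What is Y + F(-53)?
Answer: -9831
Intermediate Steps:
F(H) = 126 + H² - 25*H
Y + F(-53) = -14091 + (126 + (-53)² - 25*(-53)) = -14091 + (126 + 2809 + 1325) = -14091 + 4260 = -9831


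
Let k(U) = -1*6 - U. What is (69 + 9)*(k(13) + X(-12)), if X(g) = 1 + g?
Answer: -2340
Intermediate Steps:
k(U) = -6 - U
(69 + 9)*(k(13) + X(-12)) = (69 + 9)*((-6 - 1*13) + (1 - 12)) = 78*((-6 - 13) - 11) = 78*(-19 - 11) = 78*(-30) = -2340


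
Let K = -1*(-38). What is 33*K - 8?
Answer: 1246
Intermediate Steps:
K = 38
33*K - 8 = 33*38 - 8 = 1254 - 8 = 1246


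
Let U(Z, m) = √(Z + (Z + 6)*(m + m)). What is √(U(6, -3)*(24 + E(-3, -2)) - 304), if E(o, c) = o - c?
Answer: √(-304 + 23*I*√66) ≈ 5.1397 + 18.177*I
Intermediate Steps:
U(Z, m) = √(Z + 2*m*(6 + Z)) (U(Z, m) = √(Z + (6 + Z)*(2*m)) = √(Z + 2*m*(6 + Z)))
√(U(6, -3)*(24 + E(-3, -2)) - 304) = √(√(6 + 12*(-3) + 2*6*(-3))*(24 + (-3 - 1*(-2))) - 304) = √(√(6 - 36 - 36)*(24 + (-3 + 2)) - 304) = √(√(-66)*(24 - 1) - 304) = √((I*√66)*23 - 304) = √(23*I*√66 - 304) = √(-304 + 23*I*√66)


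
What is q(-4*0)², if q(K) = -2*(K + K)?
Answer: 0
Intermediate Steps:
q(K) = -4*K
q(-4*0)² = (-(-16)*0)² = (-4*0)² = 0² = 0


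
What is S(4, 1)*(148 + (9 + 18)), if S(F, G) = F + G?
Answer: 875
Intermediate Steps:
S(4, 1)*(148 + (9 + 18)) = (4 + 1)*(148 + (9 + 18)) = 5*(148 + 27) = 5*175 = 875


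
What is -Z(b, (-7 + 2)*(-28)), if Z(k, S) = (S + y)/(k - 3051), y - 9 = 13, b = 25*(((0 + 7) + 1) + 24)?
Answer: 162/2251 ≈ 0.071968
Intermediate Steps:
b = 800 (b = 25*((7 + 1) + 24) = 25*(8 + 24) = 25*32 = 800)
y = 22 (y = 9 + 13 = 22)
Z(k, S) = (22 + S)/(-3051 + k) (Z(k, S) = (S + 22)/(k - 3051) = (22 + S)/(-3051 + k))
-Z(b, (-7 + 2)*(-28)) = -(22 + (-7 + 2)*(-28))/(-3051 + 800) = -(22 - 5*(-28))/(-2251) = -(-1)*(22 + 140)/2251 = -(-1)*162/2251 = -1*(-162/2251) = 162/2251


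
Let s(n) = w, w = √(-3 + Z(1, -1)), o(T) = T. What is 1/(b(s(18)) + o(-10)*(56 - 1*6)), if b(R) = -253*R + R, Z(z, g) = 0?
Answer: I/(4*(-125*I + 63*√3)) ≈ -0.001135 + 0.00099084*I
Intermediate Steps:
w = I*√3 (w = √(-3 + 0) = √(-3) = I*√3 ≈ 1.732*I)
s(n) = I*√3
b(R) = -252*R
1/(b(s(18)) + o(-10)*(56 - 1*6)) = 1/(-252*I*√3 - 10*(56 - 1*6)) = 1/(-252*I*√3 - 10*(56 - 6)) = 1/(-252*I*√3 - 10*50) = 1/(-252*I*√3 - 500) = 1/(-500 - 252*I*√3)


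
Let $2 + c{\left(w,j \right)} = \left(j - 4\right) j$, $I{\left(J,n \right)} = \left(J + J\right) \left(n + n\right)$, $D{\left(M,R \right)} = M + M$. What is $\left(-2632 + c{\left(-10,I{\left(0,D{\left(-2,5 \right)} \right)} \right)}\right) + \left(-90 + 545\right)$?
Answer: $-2179$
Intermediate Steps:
$D{\left(M,R \right)} = 2 M$
$I{\left(J,n \right)} = 4 J n$ ($I{\left(J,n \right)} = 2 J 2 n = 4 J n$)
$c{\left(w,j \right)} = -2 + j \left(-4 + j\right)$ ($c{\left(w,j \right)} = -2 + \left(j - 4\right) j = -2 + \left(-4 + j\right) j = -2 + j \left(-4 + j\right)$)
$\left(-2632 + c{\left(-10,I{\left(0,D{\left(-2,5 \right)} \right)} \right)}\right) + \left(-90 + 545\right) = \left(-2632 - \left(2 + 0 + 4 \cdot 4 \cdot 0 \cdot 2 \left(-2\right)\right)\right) + \left(-90 + 545\right) = \left(-2632 - \left(2 + 0 + 4 \cdot 4 \cdot 0 \left(-4\right)\right)\right) + 455 = \left(-2632 - \left(2 - 0^{2}\right)\right) + 455 = \left(-2632 + \left(-2 + 0 + 0\right)\right) + 455 = \left(-2632 - 2\right) + 455 = -2634 + 455 = -2179$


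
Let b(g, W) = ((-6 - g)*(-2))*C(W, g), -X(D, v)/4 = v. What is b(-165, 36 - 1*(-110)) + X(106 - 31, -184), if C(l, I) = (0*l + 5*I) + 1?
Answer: 262768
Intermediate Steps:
C(l, I) = 1 + 5*I (C(l, I) = (0 + 5*I) + 1 = 5*I + 1 = 1 + 5*I)
X(D, v) = -4*v
b(g, W) = (1 + 5*g)*(12 + 2*g) (b(g, W) = ((-6 - g)*(-2))*(1 + 5*g) = (12 + 2*g)*(1 + 5*g) = (1 + 5*g)*(12 + 2*g))
b(-165, 36 - 1*(-110)) + X(106 - 31, -184) = 2*(1 + 5*(-165))*(6 - 165) - 4*(-184) = 2*(1 - 825)*(-159) + 736 = 2*(-824)*(-159) + 736 = 262032 + 736 = 262768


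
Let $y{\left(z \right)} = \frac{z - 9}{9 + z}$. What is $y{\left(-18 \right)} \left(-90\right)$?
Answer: $-270$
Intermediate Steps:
$y{\left(z \right)} = \frac{-9 + z}{9 + z}$
$y{\left(-18 \right)} \left(-90\right) = \frac{-9 - 18}{9 - 18} \left(-90\right) = \frac{1}{-9} \left(-27\right) \left(-90\right) = \left(- \frac{1}{9}\right) \left(-27\right) \left(-90\right) = 3 \left(-90\right) = -270$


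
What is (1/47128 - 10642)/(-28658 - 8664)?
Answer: 501536175/1758911216 ≈ 0.28514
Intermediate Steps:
(1/47128 - 10642)/(-28658 - 8664) = (1/47128 - 10642)/(-37322) = -501536175/47128*(-1/37322) = 501536175/1758911216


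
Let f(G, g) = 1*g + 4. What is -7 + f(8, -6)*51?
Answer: -109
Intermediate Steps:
f(G, g) = 4 + g (f(G, g) = g + 4 = 4 + g)
-7 + f(8, -6)*51 = -7 + (4 - 6)*51 = -7 - 2*51 = -7 - 102 = -109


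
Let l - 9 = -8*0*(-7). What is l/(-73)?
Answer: -9/73 ≈ -0.12329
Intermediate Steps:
l = 9 (l = 9 - 8*0*(-7) = 9 + 0*(-7) = 9 + 0 = 9)
l/(-73) = 9/(-73) = 9*(-1/73) = -9/73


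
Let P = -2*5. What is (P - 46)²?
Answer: 3136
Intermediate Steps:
P = -10
(P - 46)² = (-10 - 46)² = (-56)² = 3136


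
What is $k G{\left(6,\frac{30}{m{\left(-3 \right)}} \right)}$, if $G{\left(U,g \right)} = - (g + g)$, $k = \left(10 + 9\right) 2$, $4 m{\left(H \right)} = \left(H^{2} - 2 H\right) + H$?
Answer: $-760$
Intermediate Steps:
$m{\left(H \right)} = - \frac{H}{4} + \frac{H^{2}}{4}$ ($m{\left(H \right)} = \frac{\left(H^{2} - 2 H\right) + H}{4} = \frac{H^{2} - H}{4} = - \frac{H}{4} + \frac{H^{2}}{4}$)
$k = 38$ ($k = 19 \cdot 2 = 38$)
$G{\left(U,g \right)} = - 2 g$
$k G{\left(6,\frac{30}{m{\left(-3 \right)}} \right)} = 38 \left(- 2 \frac{30}{\frac{1}{4} \left(-3\right) \left(-1 - 3\right)}\right) = 38 \left(- 2 \frac{30}{\frac{1}{4} \left(-3\right) \left(-4\right)}\right) = 38 \left(- 2 \cdot \frac{30}{3}\right) = 38 \left(- 2 \cdot 30 \cdot \frac{1}{3}\right) = 38 \left(\left(-2\right) 10\right) = 38 \left(-20\right) = -760$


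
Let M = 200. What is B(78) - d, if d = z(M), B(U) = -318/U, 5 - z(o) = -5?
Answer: -183/13 ≈ -14.077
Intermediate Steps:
z(o) = 10 (z(o) = 5 - 1*(-5) = 5 + 5 = 10)
d = 10
B(78) - d = -318/78 - 1*10 = -318*1/78 - 10 = -53/13 - 10 = -183/13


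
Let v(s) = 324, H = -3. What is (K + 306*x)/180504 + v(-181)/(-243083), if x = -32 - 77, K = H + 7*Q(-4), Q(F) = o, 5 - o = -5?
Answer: -8149987117/43877453832 ≈ -0.18574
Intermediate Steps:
o = 10 (o = 5 - 1*(-5) = 5 + 5 = 10)
Q(F) = 10
K = 67 (K = -3 + 7*10 = -3 + 70 = 67)
x = -109
(K + 306*x)/180504 + v(-181)/(-243083) = (67 + 306*(-109))/180504 + 324/(-243083) = (67 - 33354)*(1/180504) + 324*(-1/243083) = -33287*1/180504 - 324/243083 = -33287/180504 - 324/243083 = -8149987117/43877453832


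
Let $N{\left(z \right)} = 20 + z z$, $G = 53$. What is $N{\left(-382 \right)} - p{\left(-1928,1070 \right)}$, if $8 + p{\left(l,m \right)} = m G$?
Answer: $89242$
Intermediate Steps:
$p{\left(l,m \right)} = -8 + 53 m$ ($p{\left(l,m \right)} = -8 + m 53 = -8 + 53 m$)
$N{\left(z \right)} = 20 + z^{2}$
$N{\left(-382 \right)} - p{\left(-1928,1070 \right)} = \left(20 + \left(-382\right)^{2}\right) - \left(-8 + 53 \cdot 1070\right) = \left(20 + 145924\right) - \left(-8 + 56710\right) = 145944 - 56702 = 89242$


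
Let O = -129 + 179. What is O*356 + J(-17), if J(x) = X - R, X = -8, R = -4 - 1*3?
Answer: 17799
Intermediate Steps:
R = -7 (R = -4 - 3 = -7)
J(x) = -1 (J(x) = -8 - 1*(-7) = -8 + 7 = -1)
O = 50
O*356 + J(-17) = 50*356 - 1 = 17800 - 1 = 17799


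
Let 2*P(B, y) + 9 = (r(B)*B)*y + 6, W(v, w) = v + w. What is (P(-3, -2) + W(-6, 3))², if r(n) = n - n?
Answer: 81/4 ≈ 20.250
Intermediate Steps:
r(n) = 0
P(B, y) = -3/2 (P(B, y) = -9/2 + ((0*B)*y + 6)/2 = -9/2 + (0*y + 6)/2 = -9/2 + (0 + 6)/2 = -9/2 + (½)*6 = -9/2 + 3 = -3/2)
(P(-3, -2) + W(-6, 3))² = (-3/2 + (-6 + 3))² = (-3/2 - 3)² = (-9/2)² = 81/4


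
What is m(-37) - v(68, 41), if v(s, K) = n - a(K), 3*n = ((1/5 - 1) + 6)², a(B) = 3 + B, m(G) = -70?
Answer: -2626/75 ≈ -35.013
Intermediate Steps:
n = 676/75 (n = ((1/5 - 1) + 6)²/3 = ((⅕ - 1) + 6)²/3 = (-⅘ + 6)²/3 = (26/5)²/3 = (⅓)*(676/25) = 676/75 ≈ 9.0133)
v(s, K) = 451/75 - K (v(s, K) = 676/75 - (3 + K) = 676/75 + (-3 - K) = 451/75 - K)
m(-37) - v(68, 41) = -70 - (451/75 - 1*41) = -70 - (451/75 - 41) = -70 - 1*(-2624/75) = -70 + 2624/75 = -2626/75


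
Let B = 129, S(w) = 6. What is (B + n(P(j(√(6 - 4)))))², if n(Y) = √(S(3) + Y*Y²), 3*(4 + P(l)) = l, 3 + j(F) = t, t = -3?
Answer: (129 + I*√210)² ≈ 16431.0 + 3738.8*I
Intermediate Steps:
j(F) = -6 (j(F) = -3 - 3 = -6)
P(l) = -4 + l/3
n(Y) = √(6 + Y³) (n(Y) = √(6 + Y*Y²) = √(6 + Y³))
(B + n(P(j(√(6 - 4)))))² = (129 + √(6 + (-4 + (⅓)*(-6))³))² = (129 + √(6 + (-4 - 2)³))² = (129 + √(6 + (-6)³))² = (129 + √(6 - 216))² = (129 + √(-210))² = (129 + I*√210)²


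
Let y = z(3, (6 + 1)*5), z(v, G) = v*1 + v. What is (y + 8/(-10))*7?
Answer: 182/5 ≈ 36.400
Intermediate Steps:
z(v, G) = 2*v (z(v, G) = v + v = 2*v)
y = 6 (y = 2*3 = 6)
(y + 8/(-10))*7 = (6 + 8/(-10))*7 = (6 + 8*(-⅒))*7 = (6 - ⅘)*7 = (26/5)*7 = 182/5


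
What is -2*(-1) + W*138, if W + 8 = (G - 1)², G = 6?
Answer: 2348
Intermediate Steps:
W = 17 (W = -8 + (6 - 1)² = -8 + 5² = -8 + 25 = 17)
-2*(-1) + W*138 = -2*(-1) + 17*138 = 2 + 2346 = 2348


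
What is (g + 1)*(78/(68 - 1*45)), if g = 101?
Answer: 7956/23 ≈ 345.91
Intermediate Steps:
(g + 1)*(78/(68 - 1*45)) = (101 + 1)*(78/(68 - 1*45)) = 102*(78/(68 - 45)) = 102*(78/23) = 7956/23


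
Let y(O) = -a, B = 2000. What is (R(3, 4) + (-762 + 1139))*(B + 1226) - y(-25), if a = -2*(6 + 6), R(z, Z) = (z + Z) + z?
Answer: 1248438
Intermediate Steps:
R(z, Z) = Z + 2*z (R(z, Z) = (Z + z) + z = Z + 2*z)
a = -24 (a = -2*12 = -24)
y(O) = 24 (y(O) = -1*(-24) = 24)
(R(3, 4) + (-762 + 1139))*(B + 1226) - y(-25) = ((4 + 2*3) + (-762 + 1139))*(2000 + 1226) - 1*24 = ((4 + 6) + 377)*3226 - 24 = (10 + 377)*3226 - 24 = 387*3226 - 24 = 1248462 - 24 = 1248438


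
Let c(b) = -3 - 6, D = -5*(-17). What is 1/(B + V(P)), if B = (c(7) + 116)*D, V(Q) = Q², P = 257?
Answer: 1/75144 ≈ 1.3308e-5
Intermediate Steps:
D = 85
c(b) = -9
B = 9095 (B = (-9 + 116)*85 = 107*85 = 9095)
1/(B + V(P)) = 1/(9095 + 257²) = 1/(9095 + 66049) = 1/75144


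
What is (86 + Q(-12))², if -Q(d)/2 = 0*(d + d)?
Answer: 7396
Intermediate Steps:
Q(d) = 0 (Q(d) = -0*(d + d) = -0*2*d = -2*0 = 0)
(86 + Q(-12))² = (86 + 0)² = 86² = 7396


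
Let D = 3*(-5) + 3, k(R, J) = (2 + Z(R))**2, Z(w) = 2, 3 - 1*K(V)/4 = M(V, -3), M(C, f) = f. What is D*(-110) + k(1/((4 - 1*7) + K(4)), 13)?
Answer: 1336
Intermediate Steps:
K(V) = 24 (K(V) = 12 - 4*(-3) = 12 + 12 = 24)
k(R, J) = 16 (k(R, J) = (2 + 2)**2 = 4**2 = 16)
D = -12 (D = -15 + 3 = -12)
D*(-110) + k(1/((4 - 1*7) + K(4)), 13) = -12*(-110) + 16 = 1320 + 16 = 1336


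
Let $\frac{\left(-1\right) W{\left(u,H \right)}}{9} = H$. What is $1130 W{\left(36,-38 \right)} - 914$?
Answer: $385546$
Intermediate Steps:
$W{\left(u,H \right)} = - 9 H$
$1130 W{\left(36,-38 \right)} - 914 = 1130 \left(\left(-9\right) \left(-38\right)\right) - 914 = 1130 \cdot 342 - 914 = 386460 - 914 = 385546$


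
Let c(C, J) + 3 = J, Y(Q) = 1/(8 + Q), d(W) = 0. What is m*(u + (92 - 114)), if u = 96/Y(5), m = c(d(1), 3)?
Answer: 0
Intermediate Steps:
c(C, J) = -3 + J
m = 0 (m = -3 + 3 = 0)
u = 1248 (u = 96/(1/(8 + 5)) = 96/(1/13) = 96*13 = 1248)
m*(u + (92 - 114)) = 0*(1248 + (92 - 114)) = 0*(1248 - 22) = 0*1226 = 0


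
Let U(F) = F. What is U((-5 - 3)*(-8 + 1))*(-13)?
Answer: -728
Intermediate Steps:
U((-5 - 3)*(-8 + 1))*(-13) = ((-5 - 3)*(-8 + 1))*(-13) = -8*(-7)*(-13) = 56*(-13) = -728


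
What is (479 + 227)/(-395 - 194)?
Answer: -706/589 ≈ -1.1986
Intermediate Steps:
(479 + 227)/(-395 - 194) = 706/(-589) = 706*(-1/589) = -706/589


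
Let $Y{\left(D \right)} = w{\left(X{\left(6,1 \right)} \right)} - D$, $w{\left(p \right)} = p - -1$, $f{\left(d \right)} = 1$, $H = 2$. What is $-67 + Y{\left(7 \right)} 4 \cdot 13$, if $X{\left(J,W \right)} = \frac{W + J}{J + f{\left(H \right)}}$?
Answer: $-327$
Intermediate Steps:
$X{\left(J,W \right)} = \frac{J + W}{1 + J}$ ($X{\left(J,W \right)} = \frac{W + J}{J + 1} = \frac{J + W}{1 + J}$)
$w{\left(p \right)} = 1 + p$ ($w{\left(p \right)} = p + 1 = 1 + p$)
$Y{\left(D \right)} = 2 - D$ ($Y{\left(D \right)} = \left(1 + \frac{6 + 1}{1 + 6}\right) - D = \left(1 + \frac{1}{7} \cdot 7\right) - D = \left(1 + 1\right) - D = 2 - D$)
$-67 + Y{\left(7 \right)} 4 \cdot 13 = -67 + \left(2 - 7\right) 4 \cdot 13 = -67 + \left(2 - 7\right) 52 = -67 - 260 = -327$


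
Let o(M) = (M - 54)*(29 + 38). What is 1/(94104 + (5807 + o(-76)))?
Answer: 1/91201 ≈ 1.0965e-5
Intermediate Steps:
o(M) = -3618 + 67*M (o(M) = (-54 + M)*67 = -3618 + 67*M)
1/(94104 + (5807 + o(-76))) = 1/(94104 + (5807 + (-3618 + 67*(-76)))) = 1/(94104 + (5807 + (-3618 - 5092))) = 1/(94104 + (5807 - 8710)) = 1/(94104 - 2903) = 1/91201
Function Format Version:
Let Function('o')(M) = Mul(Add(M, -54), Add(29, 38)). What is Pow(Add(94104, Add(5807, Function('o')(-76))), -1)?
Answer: Rational(1, 91201) ≈ 1.0965e-5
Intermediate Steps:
Function('o')(M) = Add(-3618, Mul(67, M)) (Function('o')(M) = Mul(Add(-54, M), 67) = Add(-3618, Mul(67, M)))
Pow(Add(94104, Add(5807, Function('o')(-76))), -1) = Pow(Add(94104, Add(5807, Add(-3618, Mul(67, -76)))), -1) = Pow(Add(94104, Add(5807, Add(-3618, -5092))), -1) = Pow(Add(94104, Add(5807, -8710)), -1) = Pow(Add(94104, -2903), -1) = Pow(91201, -1) = Rational(1, 91201)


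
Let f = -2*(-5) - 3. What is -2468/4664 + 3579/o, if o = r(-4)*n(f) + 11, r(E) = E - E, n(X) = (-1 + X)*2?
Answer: 378757/1166 ≈ 324.83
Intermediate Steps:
f = 7 (f = 10 - 3 = 7)
n(X) = -2 + 2*X
r(E) = 0
o = 11 (o = 0*(-2 + 2*7) + 11 = 0*(-2 + 14) + 11 = 0*12 + 11 = 0 + 11 = 11)
-2468/4664 + 3579/o = -2468/4664 + 3579/11 = -2468*1/4664 + 3579*(1/11) = -617/1166 + 3579/11 = 378757/1166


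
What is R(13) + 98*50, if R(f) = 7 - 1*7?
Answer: 4900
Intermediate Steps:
R(f) = 0 (R(f) = 7 - 7 = 0)
R(13) + 98*50 = 0 + 98*50 = 0 + 4900 = 4900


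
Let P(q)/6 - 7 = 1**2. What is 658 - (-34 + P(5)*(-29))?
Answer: 2084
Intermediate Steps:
P(q) = 48 (P(q) = 42 + 6*1**2 = 42 + 6*1 = 42 + 6 = 48)
658 - (-34 + P(5)*(-29)) = 658 - (-34 + 48*(-29)) = 658 - (-34 - 1392) = 658 - 1*(-1426) = 658 + 1426 = 2084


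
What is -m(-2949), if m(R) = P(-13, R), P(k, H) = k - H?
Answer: -2936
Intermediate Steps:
m(R) = -13 - R
-m(-2949) = -(-13 - 1*(-2949)) = -(-13 + 2949) = -1*2936 = -2936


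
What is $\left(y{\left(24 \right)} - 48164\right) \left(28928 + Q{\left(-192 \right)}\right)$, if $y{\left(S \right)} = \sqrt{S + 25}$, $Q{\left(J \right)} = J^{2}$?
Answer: $-3168345344$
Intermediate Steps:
$y{\left(S \right)} = \sqrt{25 + S}$
$\left(y{\left(24 \right)} - 48164\right) \left(28928 + Q{\left(-192 \right)}\right) = \left(\sqrt{25 + 24} - 48164\right) \left(28928 + \left(-192\right)^{2}\right) = \left(\sqrt{49} - 48164\right) \left(28928 + 36864\right) = \left(7 - 48164\right) 65792 = \left(-48157\right) 65792 = -3168345344$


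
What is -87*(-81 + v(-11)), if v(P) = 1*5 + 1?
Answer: 6525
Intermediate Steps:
v(P) = 6 (v(P) = 5 + 1 = 6)
-87*(-81 + v(-11)) = -87*(-81 + 6) = -87*(-75) = 6525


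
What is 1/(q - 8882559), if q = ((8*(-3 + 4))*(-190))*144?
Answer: -1/9101439 ≈ -1.0987e-7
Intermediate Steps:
q = -218880 (q = ((8*1)*(-190))*144 = (8*(-190))*144 = -1520*144 = -218880)
1/(q - 8882559) = 1/(-218880 - 8882559) = 1/(-9101439) = -1/9101439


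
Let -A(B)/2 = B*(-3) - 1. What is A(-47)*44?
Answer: -12320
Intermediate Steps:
A(B) = 2 + 6*B (A(B) = -2*(B*(-3) - 1) = -2*(-3*B - 1) = -2*(-1 - 3*B) = 2 + 6*B)
A(-47)*44 = (2 + 6*(-47))*44 = (2 - 282)*44 = -280*44 = -12320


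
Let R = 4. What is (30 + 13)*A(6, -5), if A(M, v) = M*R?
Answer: 1032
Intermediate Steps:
A(M, v) = 4*M (A(M, v) = M*4 = 4*M)
(30 + 13)*A(6, -5) = (30 + 13)*(4*6) = 43*24 = 1032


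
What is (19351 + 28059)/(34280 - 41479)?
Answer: -47410/7199 ≈ -6.5856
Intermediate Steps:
(19351 + 28059)/(34280 - 41479) = 47410/(-7199) = 47410*(-1/7199) = -47410/7199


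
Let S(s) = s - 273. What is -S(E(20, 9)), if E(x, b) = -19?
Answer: 292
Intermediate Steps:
S(s) = -273 + s
-S(E(20, 9)) = -(-273 - 19) = -1*(-292) = 292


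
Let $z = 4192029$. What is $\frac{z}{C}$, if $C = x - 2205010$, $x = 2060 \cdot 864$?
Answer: $- \frac{4192029}{425170} \approx -9.8596$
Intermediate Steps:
$x = 1779840$
$C = -425170$ ($C = 1779840 - 2205010 = -425170$)
$\frac{z}{C} = \frac{4192029}{-425170} = 4192029 \left(- \frac{1}{425170}\right) = - \frac{4192029}{425170}$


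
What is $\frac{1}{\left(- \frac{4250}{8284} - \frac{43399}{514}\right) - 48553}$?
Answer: $- \frac{532247}{25887401318} \approx -2.056 \cdot 10^{-5}$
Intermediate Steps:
$\frac{1}{\left(- \frac{4250}{8284} - \frac{43399}{514}\right) - 48553} = \frac{1}{\left(\left(-4250\right) \frac{1}{8284} - \frac{43399}{514}\right) - 48553} = \frac{1}{\left(- \frac{2125}{4142} - \frac{43399}{514}\right) - 48553} = \frac{1}{- \frac{45212727}{532247} - 48553} = \frac{1}{- \frac{25887401318}{532247}} = - \frac{532247}{25887401318}$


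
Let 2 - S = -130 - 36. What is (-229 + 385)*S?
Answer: 26208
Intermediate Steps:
S = 168 (S = 2 - (-130 - 36) = 2 - 1*(-166) = 2 + 166 = 168)
(-229 + 385)*S = (-229 + 385)*168 = 156*168 = 26208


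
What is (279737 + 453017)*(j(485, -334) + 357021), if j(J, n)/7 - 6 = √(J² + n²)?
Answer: 261639341502 + 5129278*√346781 ≈ 2.6466e+11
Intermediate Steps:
j(J, n) = 42 + 7*√(J² + n²)
(279737 + 453017)*(j(485, -334) + 357021) = (279737 + 453017)*((42 + 7*√(485² + (-334)²)) + 357021) = 732754*((42 + 7*√(235225 + 111556)) + 357021) = 732754*((42 + 7*√346781) + 357021) = 732754*(357063 + 7*√346781) = 261639341502 + 5129278*√346781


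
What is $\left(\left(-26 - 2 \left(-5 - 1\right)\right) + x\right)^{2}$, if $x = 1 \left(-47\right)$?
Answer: $3721$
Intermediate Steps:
$x = -47$
$\left(\left(-26 - 2 \left(-5 - 1\right)\right) + x\right)^{2} = \left(\left(-26 - 2 \left(-5 - 1\right)\right) - 47\right)^{2} = \left(\left(-26 - 2 \left(-6\right)\right) - 47\right)^{2} = \left(\left(-26 - -12\right) - 47\right)^{2} = \left(\left(-26 + 12\right) - 47\right)^{2} = \left(-14 - 47\right)^{2} = \left(-61\right)^{2} = 3721$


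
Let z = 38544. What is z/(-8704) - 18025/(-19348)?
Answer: -1314419/375904 ≈ -3.4967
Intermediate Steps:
z/(-8704) - 18025/(-19348) = 38544/(-8704) - 18025/(-19348) = 38544*(-1/8704) - 18025*(-1/19348) = -2409/544 + 2575/2764 = -1314419/375904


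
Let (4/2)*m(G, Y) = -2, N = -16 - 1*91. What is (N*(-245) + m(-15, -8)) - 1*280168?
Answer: -253954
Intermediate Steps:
N = -107 (N = -16 - 91 = -107)
m(G, Y) = -1 (m(G, Y) = (½)*(-2) = -1)
(N*(-245) + m(-15, -8)) - 1*280168 = (-107*(-245) - 1) - 1*280168 = (26215 - 1) - 280168 = 26214 - 280168 = -253954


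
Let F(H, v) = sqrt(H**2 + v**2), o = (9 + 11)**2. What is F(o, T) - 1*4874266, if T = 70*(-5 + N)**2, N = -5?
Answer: -4874266 + 200*sqrt(1229) ≈ -4.8673e+6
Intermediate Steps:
o = 400 (o = 20**2 = 400)
T = 7000 (T = 70*(-5 - 5)**2 = 70*(-10)**2 = 70*100 = 7000)
F(o, T) - 1*4874266 = sqrt(400**2 + 7000**2) - 1*4874266 = sqrt(160000 + 49000000) - 4874266 = sqrt(49160000) - 4874266 = 200*sqrt(1229) - 4874266 = -4874266 + 200*sqrt(1229)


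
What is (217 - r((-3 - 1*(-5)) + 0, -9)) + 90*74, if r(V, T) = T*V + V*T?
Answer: 6913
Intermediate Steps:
r(V, T) = 2*T*V (r(V, T) = T*V + T*V = 2*T*V)
(217 - r((-3 - 1*(-5)) + 0, -9)) + 90*74 = (217 - 2*(-9)*((-3 - 1*(-5)) + 0)) + 90*74 = (217 - 2*(-9)*((-3 + 5) + 0)) + 6660 = (217 - 2*(-9)*(2 + 0)) + 6660 = (217 - 2*(-9)*2) + 6660 = (217 - 1*(-36)) + 6660 = (217 + 36) + 6660 = 253 + 6660 = 6913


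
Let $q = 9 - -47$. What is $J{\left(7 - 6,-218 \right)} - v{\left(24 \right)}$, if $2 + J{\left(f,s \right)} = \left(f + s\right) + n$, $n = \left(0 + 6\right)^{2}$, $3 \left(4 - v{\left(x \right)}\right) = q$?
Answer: $- \frac{505}{3} \approx -168.33$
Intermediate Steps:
$q = 56$ ($q = 9 + 47 = 56$)
$v{\left(x \right)} = - \frac{44}{3}$ ($v{\left(x \right)} = 4 - \frac{56}{3} = - \frac{44}{3}$)
$n = 36$ ($n = 6^{2} = 36$)
$J{\left(f,s \right)} = 34 + f + s$ ($J{\left(f,s \right)} = -2 + \left(\left(f + s\right) + 36\right) = -2 + \left(36 + f + s\right) = 34 + f + s$)
$J{\left(7 - 6,-218 \right)} - v{\left(24 \right)} = \left(34 + \left(7 - 6\right) - 218\right) - - \frac{44}{3} = \left(34 + \left(7 - 6\right) - 218\right) + \frac{44}{3} = \left(34 + 1 - 218\right) + \frac{44}{3} = -183 + \frac{44}{3} = - \frac{505}{3}$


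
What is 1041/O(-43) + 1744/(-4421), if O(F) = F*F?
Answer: 1377605/8174429 ≈ 0.16853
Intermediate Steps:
O(F) = F²
1041/O(-43) + 1744/(-4421) = 1041/((-43)²) + 1744/(-4421) = 1041/1849 + 1744*(-1/4421) = 1041*(1/1849) - 1744/4421 = 1041/1849 - 1744/4421 = 1377605/8174429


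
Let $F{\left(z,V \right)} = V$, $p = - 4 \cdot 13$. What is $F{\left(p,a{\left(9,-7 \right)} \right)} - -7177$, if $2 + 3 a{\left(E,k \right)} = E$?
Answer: $\frac{21538}{3} \approx 7179.3$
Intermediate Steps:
$a{\left(E,k \right)} = - \frac{2}{3} + \frac{E}{3}$
$p = -52$ ($p = \left(-1\right) 52 = -52$)
$F{\left(p,a{\left(9,-7 \right)} \right)} - -7177 = \left(- \frac{2}{3} + \frac{1}{3} \cdot 9\right) - -7177 = \left(- \frac{2}{3} + 3\right) + 7177 = \frac{7}{3} + 7177 = \frac{21538}{3}$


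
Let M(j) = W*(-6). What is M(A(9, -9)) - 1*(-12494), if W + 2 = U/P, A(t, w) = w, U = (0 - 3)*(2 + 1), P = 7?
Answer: 87596/7 ≈ 12514.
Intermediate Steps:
U = -9 (U = -3*3 = -9)
W = -23/7 (W = -2 - 9/7 = -23/7 ≈ -3.2857)
M(j) = 138/7 (M(j) = -23/7*(-6) = 138/7)
M(A(9, -9)) - 1*(-12494) = 138/7 - 1*(-12494) = 138/7 + 12494 = 87596/7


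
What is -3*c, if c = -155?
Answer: 465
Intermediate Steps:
-3*c = -3*(-155) = 465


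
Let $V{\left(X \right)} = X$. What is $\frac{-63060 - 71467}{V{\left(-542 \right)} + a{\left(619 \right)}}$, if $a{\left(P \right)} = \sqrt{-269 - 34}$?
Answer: $\frac{72913634}{294067} + \frac{134527 i \sqrt{303}}{294067} \approx 247.95 + 7.9631 i$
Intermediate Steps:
$a{\left(P \right)} = i \sqrt{303}$ ($a{\left(P \right)} = \sqrt{-303} = i \sqrt{303}$)
$\frac{-63060 - 71467}{V{\left(-542 \right)} + a{\left(619 \right)}} = \frac{-63060 - 71467}{-542 + i \sqrt{303}} = - \frac{134527}{-542 + i \sqrt{303}}$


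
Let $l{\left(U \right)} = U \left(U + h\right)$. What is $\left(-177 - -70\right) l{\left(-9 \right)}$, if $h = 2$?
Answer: $-6741$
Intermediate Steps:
$l{\left(U \right)} = U \left(2 + U\right)$ ($l{\left(U \right)} = U \left(U + 2\right) = U \left(2 + U\right)$)
$\left(-177 - -70\right) l{\left(-9 \right)} = \left(-177 - -70\right) \left(- 9 \left(2 - 9\right)\right) = \left(-177 + 70\right) \left(\left(-9\right) \left(-7\right)\right) = \left(-107\right) 63 = -6741$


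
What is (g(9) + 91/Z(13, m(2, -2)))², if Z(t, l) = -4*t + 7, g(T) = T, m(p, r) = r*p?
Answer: 98596/2025 ≈ 48.689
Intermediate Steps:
m(p, r) = p*r
Z(t, l) = 7 - 4*t
(g(9) + 91/Z(13, m(2, -2)))² = (9 + 91/(7 - 4*13))² = (9 + 91/(7 - 52))² = (9 + 91/(-45))² = (9 + 91*(-1/45))² = (9 - 91/45)² = (314/45)² = 98596/2025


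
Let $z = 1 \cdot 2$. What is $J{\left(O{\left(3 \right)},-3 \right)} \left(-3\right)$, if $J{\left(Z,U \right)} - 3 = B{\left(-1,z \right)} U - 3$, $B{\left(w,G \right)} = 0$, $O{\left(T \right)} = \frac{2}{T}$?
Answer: $0$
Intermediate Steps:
$z = 2$
$J{\left(Z,U \right)} = 0$ ($J{\left(Z,U \right)} = 3 - \left(3 + 0 U\right) = 3 + \left(0 - 3\right) = 3 - 3 = 0$)
$J{\left(O{\left(3 \right)},-3 \right)} \left(-3\right) = 0 \left(-3\right) = 0$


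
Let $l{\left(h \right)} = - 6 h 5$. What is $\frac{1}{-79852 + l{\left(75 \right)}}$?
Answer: $- \frac{1}{82102} \approx -1.218 \cdot 10^{-5}$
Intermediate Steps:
$l{\left(h \right)} = - 30 h$
$\frac{1}{-79852 + l{\left(75 \right)}} = \frac{1}{-79852 - 2250} = \frac{1}{-82102} = - \frac{1}{82102}$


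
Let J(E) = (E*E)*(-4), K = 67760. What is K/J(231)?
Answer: -20/63 ≈ -0.31746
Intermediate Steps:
J(E) = -4*E² (J(E) = E²*(-4) = -4*E²)
K/J(231) = 67760/((-4*231²)) = 67760/((-4*53361)) = 67760/(-213444) = 67760*(-1/213444) = -20/63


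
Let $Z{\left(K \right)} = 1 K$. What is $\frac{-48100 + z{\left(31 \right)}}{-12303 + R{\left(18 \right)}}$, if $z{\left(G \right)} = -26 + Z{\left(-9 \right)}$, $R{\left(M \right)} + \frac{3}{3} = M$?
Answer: $\frac{48135}{12286} \approx 3.9179$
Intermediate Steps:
$R{\left(M \right)} = -1 + M$
$Z{\left(K \right)} = K$
$z{\left(G \right)} = -35$ ($z{\left(G \right)} = -26 - 9 = -35$)
$\frac{-48100 + z{\left(31 \right)}}{-12303 + R{\left(18 \right)}} = \frac{-48100 - 35}{-12303 + \left(-1 + 18\right)} = - \frac{48135}{-12303 + 17} = - \frac{48135}{-12286} = \left(-48135\right) \left(- \frac{1}{12286}\right) = \frac{48135}{12286}$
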